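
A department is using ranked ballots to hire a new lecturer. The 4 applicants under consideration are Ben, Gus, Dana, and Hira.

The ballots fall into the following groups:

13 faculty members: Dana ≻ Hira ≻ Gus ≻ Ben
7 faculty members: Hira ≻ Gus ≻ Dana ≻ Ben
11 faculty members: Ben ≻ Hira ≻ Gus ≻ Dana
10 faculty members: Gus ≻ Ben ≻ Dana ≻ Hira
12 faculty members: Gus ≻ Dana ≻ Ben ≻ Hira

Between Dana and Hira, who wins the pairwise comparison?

Ballots ranking Dana above Hira: 13+10+12 = 35.
Ballots ranking Hira above Dana: 7+11 = 18.
Dana wins the head-to-head, 35–18.

Dana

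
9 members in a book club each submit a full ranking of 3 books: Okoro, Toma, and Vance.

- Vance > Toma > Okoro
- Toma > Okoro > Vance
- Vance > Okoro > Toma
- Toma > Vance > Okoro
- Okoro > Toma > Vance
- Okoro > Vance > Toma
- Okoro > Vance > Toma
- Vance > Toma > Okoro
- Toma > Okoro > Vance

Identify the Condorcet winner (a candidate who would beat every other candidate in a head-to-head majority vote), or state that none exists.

No Condorcet winner

Head-to-head results (9 voters total):
Okoro vs Toma: Toma wins 5–4.
Okoro vs Vance: Okoro wins 5–4.
Toma vs Vance: Vance wins 5–4.
No candidate beats all others: Okoro beats Vance beats Toma beats Okoro, a majority cycle.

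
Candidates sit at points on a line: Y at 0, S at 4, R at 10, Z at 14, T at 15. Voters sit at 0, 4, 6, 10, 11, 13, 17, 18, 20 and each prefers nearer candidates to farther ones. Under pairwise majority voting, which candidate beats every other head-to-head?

R

With single-peaked preferences on a line, the Condorcet winner is the candidate closest to the median voter.
The median voter (position 11) is closest to R at 10.
Check: R vs S — voters closer to R: 6 of 9.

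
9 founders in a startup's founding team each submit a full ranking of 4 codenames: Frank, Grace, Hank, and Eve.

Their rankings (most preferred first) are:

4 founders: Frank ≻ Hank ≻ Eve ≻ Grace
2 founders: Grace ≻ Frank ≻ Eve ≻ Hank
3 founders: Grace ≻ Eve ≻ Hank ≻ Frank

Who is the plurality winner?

Grace

First-place vote totals:
  Frank: 4
  Grace: 5
  Hank: 0
  Eve: 0
Grace has the most first-place votes.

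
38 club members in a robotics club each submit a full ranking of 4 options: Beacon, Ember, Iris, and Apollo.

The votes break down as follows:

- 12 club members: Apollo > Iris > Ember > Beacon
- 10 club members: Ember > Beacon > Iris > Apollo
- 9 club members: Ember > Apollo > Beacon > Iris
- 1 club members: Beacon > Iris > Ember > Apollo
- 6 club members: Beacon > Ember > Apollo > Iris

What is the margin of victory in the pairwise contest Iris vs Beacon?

14

Ballots ranking Iris above Beacon: 12.
Ballots ranking Beacon above Iris: 10+9+1+6 = 26.
Beacon wins 26–12, a margin of 14.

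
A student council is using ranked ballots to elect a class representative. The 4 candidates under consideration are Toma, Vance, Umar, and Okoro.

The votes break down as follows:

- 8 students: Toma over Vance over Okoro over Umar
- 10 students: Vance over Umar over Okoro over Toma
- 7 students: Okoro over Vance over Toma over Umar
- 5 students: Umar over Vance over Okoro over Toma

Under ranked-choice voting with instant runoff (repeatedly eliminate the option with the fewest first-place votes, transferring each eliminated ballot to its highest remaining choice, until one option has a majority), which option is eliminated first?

Round 1: Vance 10, Toma 8, Okoro 7, Umar 5. Umar has the fewest and is eliminated.
Round 2: Vance 15, Toma 8, Okoro 7. Okoro has the fewest and is eliminated.
Round 3: Vance 22, Toma 8. Vance has a majority.

Umar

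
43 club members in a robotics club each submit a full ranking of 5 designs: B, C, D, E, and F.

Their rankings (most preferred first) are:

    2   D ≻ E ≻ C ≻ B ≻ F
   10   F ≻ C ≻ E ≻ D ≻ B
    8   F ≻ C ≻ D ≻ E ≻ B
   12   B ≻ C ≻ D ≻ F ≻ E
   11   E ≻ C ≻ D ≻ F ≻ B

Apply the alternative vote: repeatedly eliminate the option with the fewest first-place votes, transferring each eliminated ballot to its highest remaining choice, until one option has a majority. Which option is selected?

F

Round 1: F 18, B 12, E 11, D 2, C 0. C has the fewest and is eliminated.
Round 2: F 18, B 12, E 11, D 2. D has the fewest and is eliminated.
Round 3: F 18, E 13, B 12. B has the fewest and is eliminated.
Round 4: F 30, E 13. F has a majority.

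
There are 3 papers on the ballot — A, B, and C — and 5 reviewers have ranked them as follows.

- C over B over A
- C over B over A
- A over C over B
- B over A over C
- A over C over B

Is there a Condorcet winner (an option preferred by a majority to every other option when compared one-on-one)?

No

Head-to-head results (5 voters total):
A vs B: B wins 3–2.
A vs C: A wins 3–2.
B vs C: C wins 4–1.
No candidate beats all others: A beats C beats B beats A, a majority cycle.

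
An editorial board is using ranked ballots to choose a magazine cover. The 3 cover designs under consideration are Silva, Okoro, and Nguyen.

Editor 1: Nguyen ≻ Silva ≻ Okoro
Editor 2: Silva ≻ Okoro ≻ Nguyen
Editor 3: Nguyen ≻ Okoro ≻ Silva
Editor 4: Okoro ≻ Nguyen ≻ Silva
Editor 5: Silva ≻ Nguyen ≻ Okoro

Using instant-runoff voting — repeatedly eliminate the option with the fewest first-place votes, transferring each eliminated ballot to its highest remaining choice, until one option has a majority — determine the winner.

Round 1: Silva 2, Nguyen 2, Okoro 1. Okoro has the fewest and is eliminated.
Round 2: Nguyen 3, Silva 2. Nguyen has a majority.

Nguyen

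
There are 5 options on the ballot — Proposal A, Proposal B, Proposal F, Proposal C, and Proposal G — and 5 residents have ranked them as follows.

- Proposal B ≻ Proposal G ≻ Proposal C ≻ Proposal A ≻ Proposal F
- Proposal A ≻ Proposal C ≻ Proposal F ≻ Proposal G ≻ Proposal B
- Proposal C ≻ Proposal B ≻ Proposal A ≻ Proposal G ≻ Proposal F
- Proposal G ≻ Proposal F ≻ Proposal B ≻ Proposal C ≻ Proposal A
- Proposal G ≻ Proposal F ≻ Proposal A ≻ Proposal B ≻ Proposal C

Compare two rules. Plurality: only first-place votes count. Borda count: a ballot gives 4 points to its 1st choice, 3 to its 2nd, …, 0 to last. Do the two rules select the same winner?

Yes

Plurality first-place counts: Proposal A 1, Proposal B 1, Proposal F 0, Proposal C 1, Proposal G 2 → Proposal G.
Borda totals: Proposal A 9, Proposal B 10, Proposal F 8, Proposal C 10, Proposal G 13 → Proposal G.
The two rules agree on Proposal G.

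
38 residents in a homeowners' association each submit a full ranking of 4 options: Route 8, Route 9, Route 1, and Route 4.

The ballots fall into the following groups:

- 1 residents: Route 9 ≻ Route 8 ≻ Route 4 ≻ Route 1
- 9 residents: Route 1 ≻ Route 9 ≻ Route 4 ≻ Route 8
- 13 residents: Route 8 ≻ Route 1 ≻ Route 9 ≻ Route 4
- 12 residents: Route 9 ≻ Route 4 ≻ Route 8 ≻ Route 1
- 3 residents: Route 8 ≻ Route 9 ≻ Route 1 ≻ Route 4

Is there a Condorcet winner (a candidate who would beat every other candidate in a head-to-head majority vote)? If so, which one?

There is no Condorcet winner

Head-to-head results (38 voters total):
Route 8 vs Route 9: Route 9 wins 22–16.
Route 8 vs Route 1: Route 8 wins 29–9.
Route 8 vs Route 4: Route 4 wins 21–17.
Route 9 vs Route 1: Route 1 wins 22–16.
Route 9 vs Route 4: Route 9 wins 38–0.
Route 1 vs Route 4: Route 1 wins 25–13.
No candidate beats all others: Route 8 beats Route 1 beats Route 9 beats Route 8, a majority cycle.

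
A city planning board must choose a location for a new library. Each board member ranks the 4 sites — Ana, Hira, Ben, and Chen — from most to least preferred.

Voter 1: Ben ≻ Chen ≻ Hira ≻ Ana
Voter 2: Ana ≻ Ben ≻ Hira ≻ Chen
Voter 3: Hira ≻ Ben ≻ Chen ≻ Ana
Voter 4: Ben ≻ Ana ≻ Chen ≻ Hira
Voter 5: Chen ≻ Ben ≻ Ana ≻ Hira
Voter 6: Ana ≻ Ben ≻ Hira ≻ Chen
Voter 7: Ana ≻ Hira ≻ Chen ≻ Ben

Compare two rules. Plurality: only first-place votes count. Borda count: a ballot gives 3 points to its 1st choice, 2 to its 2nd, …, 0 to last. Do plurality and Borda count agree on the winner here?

No

Plurality first-place counts: Ana 3, Hira 1, Ben 2, Chen 1 → Ana.
Borda totals: Ana 12, Hira 8, Ben 14, Chen 8 → Ben.
The two rules disagree: plurality picks Ana, Borda picks Ben.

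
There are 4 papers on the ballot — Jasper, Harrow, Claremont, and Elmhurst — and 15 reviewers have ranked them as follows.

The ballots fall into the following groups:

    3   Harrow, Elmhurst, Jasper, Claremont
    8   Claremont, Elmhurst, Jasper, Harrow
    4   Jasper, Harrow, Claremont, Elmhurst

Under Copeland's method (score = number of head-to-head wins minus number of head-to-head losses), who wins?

Pairwise results:
  Jasper vs Harrow: Jasper wins 12–3.
  Jasper vs Claremont: Claremont wins 8–7.
  Jasper vs Elmhurst: Elmhurst wins 11–4.
  Harrow vs Claremont: Claremont wins 8–7.
  Harrow vs Elmhurst: Elmhurst wins 8–7.
  Claremont vs Elmhurst: Claremont wins 12–3.
Copeland scores (wins − losses):
  Jasper: 1 − 2 = -1
  Harrow: 0 − 3 = -3
  Claremont: 3 − 0 = 3
  Elmhurst: 2 − 1 = 1
Claremont has the best Copeland score.

Claremont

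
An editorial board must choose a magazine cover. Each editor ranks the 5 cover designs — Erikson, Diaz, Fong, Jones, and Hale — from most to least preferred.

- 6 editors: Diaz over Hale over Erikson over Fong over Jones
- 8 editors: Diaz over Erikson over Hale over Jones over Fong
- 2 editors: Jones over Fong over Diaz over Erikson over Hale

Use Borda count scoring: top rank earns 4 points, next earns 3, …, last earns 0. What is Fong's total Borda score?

12

Borda scores:
  Erikson: 6·2 + 8·3 + 2·1 = 38
  Diaz: 6·4 + 8·4 + 2·2 = 60
  Fong: 6·1 + 8·0 + 2·3 = 12
  Jones: 6·0 + 8·1 + 2·4 = 16
  Hale: 6·3 + 8·2 + 2·0 = 34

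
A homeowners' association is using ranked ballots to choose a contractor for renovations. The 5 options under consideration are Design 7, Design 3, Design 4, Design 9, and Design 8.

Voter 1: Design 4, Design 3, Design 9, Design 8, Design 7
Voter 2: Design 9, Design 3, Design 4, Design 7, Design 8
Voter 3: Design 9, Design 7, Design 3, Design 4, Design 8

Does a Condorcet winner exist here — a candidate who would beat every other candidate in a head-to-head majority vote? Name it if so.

Head-to-head results (3 voters total):
Design 7 vs Design 3: Design 3 wins 2–1.
Design 7 vs Design 4: Design 4 wins 2–1.
Design 7 vs Design 9: Design 9 wins 3–0.
Design 7 vs Design 8: Design 7 wins 2–1.
Design 3 vs Design 4: Design 3 wins 2–1.
Design 3 vs Design 9: Design 9 wins 2–1.
Design 3 vs Design 8: Design 3 wins 3–0.
Design 4 vs Design 9: Design 9 wins 2–1.
Design 4 vs Design 8: Design 4 wins 3–0.
Design 9 vs Design 8: Design 9 wins 3–0.
Design 9 beats each rival — Design 7 (3–0), Design 3 (2–1), Design 4 (2–1), Design 8 (3–0) — so Design 9 is the Condorcet winner.

Design 9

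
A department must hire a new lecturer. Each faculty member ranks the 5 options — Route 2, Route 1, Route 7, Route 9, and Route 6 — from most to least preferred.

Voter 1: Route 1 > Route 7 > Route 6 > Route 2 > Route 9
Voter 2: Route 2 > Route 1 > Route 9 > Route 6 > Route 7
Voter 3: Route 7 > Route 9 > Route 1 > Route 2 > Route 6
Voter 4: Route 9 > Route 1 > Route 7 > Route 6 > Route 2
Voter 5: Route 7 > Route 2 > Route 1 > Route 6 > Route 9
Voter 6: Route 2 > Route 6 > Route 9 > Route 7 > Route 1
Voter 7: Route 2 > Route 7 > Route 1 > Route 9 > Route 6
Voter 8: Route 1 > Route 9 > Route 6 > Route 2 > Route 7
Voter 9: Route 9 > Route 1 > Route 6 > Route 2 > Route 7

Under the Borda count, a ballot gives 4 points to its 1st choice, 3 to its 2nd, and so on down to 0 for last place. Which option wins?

Route 1

Borda scores:
  Route 2: 1 + 4 + 1 + 0 + 3 + 4 + 4 + 1 + 1 = 19
  Route 1: 4 + 3 + 2 + 3 + 2 + 0 + 2 + 4 + 3 = 23
  Route 7: 3 + 0 + 4 + 2 + 4 + 1 + 3 + 0 + 0 = 17
  Route 9: 0 + 2 + 3 + 4 + 0 + 2 + 1 + 3 + 4 = 19
  Route 6: 2 + 1 + 0 + 1 + 1 + 3 + 0 + 2 + 2 = 12
Route 1 has the highest total.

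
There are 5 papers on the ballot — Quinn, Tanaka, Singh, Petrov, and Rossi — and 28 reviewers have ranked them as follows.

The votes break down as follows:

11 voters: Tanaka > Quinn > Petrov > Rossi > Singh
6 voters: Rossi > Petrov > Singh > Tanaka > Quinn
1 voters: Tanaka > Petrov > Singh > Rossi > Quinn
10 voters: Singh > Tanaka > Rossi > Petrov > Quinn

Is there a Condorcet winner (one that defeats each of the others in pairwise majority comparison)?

No

Head-to-head results (28 voters total):
Quinn vs Tanaka: Tanaka wins 28–0.
Quinn vs Singh: Singh wins 17–11.
Quinn vs Petrov: Petrov wins 17–11.
Quinn vs Rossi: Rossi wins 17–11.
Tanaka vs Singh: Singh wins 16–12.
Tanaka vs Petrov: Tanaka wins 22–6.
Tanaka vs Rossi: Tanaka wins 22–6.
Singh vs Petrov: Petrov wins 18–10.
Singh vs Rossi: Rossi wins 17–11.
Petrov vs Rossi: Rossi wins 16–12.
No candidate beats all others: Tanaka beats Petrov beats Singh beats Tanaka, a majority cycle.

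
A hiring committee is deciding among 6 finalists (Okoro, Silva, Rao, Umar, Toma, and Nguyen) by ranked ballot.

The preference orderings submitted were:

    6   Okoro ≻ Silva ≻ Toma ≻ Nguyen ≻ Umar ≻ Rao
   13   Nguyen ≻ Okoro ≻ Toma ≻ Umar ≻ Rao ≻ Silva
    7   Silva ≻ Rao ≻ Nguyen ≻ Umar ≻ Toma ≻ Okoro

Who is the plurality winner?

First-place vote totals:
  Okoro: 6
  Silva: 7
  Rao: 0
  Umar: 0
  Toma: 0
  Nguyen: 13
Nguyen has the most first-place votes.

Nguyen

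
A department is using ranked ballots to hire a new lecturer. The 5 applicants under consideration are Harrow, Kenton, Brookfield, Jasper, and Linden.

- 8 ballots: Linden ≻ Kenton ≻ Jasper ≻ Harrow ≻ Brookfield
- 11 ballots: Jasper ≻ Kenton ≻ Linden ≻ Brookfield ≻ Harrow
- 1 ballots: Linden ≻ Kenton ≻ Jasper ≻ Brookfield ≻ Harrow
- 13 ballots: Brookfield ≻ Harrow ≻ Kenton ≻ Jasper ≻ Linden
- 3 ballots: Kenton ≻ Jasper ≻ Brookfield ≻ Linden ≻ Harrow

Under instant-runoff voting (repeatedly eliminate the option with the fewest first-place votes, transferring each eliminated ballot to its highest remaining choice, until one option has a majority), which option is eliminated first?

Round 1: Brookfield 13, Jasper 11, Linden 9, Kenton 3, Harrow 0. Harrow has the fewest and is eliminated.
Round 2: Brookfield 13, Jasper 11, Linden 9, Kenton 3. Kenton has the fewest and is eliminated.
Round 3: Jasper 14, Brookfield 13, Linden 9. Linden has the fewest and is eliminated.
Round 4: Jasper 23, Brookfield 13. Jasper has a majority.

Harrow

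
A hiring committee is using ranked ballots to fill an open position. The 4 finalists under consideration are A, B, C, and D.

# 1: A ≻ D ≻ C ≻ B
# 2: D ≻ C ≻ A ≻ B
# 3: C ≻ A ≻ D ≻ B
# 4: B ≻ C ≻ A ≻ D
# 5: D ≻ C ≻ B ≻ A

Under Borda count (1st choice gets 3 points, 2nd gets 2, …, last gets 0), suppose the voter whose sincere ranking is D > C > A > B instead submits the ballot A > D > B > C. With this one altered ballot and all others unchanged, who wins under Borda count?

A

Borda totals with the altered ballot: A 9, B 5, C 8, D 8.
The switch changes the winner from C to A.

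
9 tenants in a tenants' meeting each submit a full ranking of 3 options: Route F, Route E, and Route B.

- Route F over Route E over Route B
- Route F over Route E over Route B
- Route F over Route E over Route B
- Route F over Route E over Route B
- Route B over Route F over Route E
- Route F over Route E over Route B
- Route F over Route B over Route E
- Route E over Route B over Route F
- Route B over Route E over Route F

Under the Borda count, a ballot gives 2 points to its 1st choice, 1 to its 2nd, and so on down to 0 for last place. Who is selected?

Borda scores:
  Route F: 2 + 2 + 2 + 2 + 1 + 2 + 2 + 0 + 0 = 13
  Route E: 1 + 1 + 1 + 1 + 0 + 1 + 0 + 2 + 1 = 8
  Route B: 0 + 0 + 0 + 0 + 2 + 0 + 1 + 1 + 2 = 6
Route F has the highest total.

Route F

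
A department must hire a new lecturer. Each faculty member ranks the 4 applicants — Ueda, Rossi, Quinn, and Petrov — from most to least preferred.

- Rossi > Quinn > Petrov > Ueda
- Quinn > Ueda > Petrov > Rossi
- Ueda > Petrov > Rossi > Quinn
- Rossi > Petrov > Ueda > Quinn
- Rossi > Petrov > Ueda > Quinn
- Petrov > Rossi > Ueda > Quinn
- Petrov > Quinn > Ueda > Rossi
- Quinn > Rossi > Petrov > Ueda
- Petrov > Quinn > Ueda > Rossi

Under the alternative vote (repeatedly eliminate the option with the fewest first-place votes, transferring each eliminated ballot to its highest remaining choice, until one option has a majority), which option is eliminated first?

Round 1: Rossi 3, Petrov 3, Quinn 2, Ueda 1. Ueda has the fewest and is eliminated.
Round 2: Petrov 4, Rossi 3, Quinn 2. Quinn has the fewest and is eliminated.
Round 3: Petrov 5, Rossi 4. Petrov has a majority.

Ueda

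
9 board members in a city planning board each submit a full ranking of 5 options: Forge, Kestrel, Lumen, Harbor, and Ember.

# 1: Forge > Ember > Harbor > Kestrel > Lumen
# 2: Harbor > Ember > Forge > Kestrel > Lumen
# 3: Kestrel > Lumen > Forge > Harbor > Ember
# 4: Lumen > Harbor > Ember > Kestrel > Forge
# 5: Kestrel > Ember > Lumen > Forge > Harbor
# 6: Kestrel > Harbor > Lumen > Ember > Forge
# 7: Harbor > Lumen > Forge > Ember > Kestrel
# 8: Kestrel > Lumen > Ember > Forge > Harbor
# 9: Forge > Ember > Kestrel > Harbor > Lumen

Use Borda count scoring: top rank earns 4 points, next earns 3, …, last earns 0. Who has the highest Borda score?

Borda scores:
  Forge: 4 + 2 + 2 + 0 + 1 + 0 + 2 + 1 + 4 = 16
  Kestrel: 1 + 1 + 4 + 1 + 4 + 4 + 0 + 4 + 2 = 21
  Lumen: 0 + 0 + 3 + 4 + 2 + 2 + 3 + 3 + 0 = 17
  Harbor: 2 + 4 + 1 + 3 + 0 + 3 + 4 + 0 + 1 = 18
  Ember: 3 + 3 + 0 + 2 + 3 + 1 + 1 + 2 + 3 = 18
Kestrel has the highest total.

Kestrel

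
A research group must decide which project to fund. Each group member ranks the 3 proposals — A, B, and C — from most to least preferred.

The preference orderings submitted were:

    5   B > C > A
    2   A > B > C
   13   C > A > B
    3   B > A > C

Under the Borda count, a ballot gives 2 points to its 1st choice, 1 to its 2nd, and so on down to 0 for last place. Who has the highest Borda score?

Borda scores:
  A: 5·0 + 2·2 + 13·1 + 3·1 = 20
  B: 5·2 + 2·1 + 13·0 + 3·2 = 18
  C: 5·1 + 2·0 + 13·2 + 3·0 = 31
C has the highest total.

C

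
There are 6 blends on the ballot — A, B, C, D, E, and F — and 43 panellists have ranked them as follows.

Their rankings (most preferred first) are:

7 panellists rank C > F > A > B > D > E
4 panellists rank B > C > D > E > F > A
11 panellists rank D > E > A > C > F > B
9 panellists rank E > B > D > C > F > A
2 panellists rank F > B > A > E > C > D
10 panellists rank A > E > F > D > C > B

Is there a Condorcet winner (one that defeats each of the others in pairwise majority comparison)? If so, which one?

None — there is no Condorcet winner

Head-to-head results (43 voters total):
A vs B: A wins 28–15.
A vs C: A wins 23–20.
A vs D: D wins 24–19.
A vs E: E wins 24–19.
A vs F: F wins 22–21.
B vs C: C wins 28–15.
B vs D: B wins 22–21.
B vs E: E wins 30–13.
B vs F: F wins 30–13.
C vs D: D wins 30–13.
C vs E: E wins 32–11.
C vs F: C wins 31–12.
D vs E: D wins 22–21.
D vs F: D wins 24–19.
E vs F: E wins 34–9.
No candidate beats all others: A beats B beats D beats A, a majority cycle.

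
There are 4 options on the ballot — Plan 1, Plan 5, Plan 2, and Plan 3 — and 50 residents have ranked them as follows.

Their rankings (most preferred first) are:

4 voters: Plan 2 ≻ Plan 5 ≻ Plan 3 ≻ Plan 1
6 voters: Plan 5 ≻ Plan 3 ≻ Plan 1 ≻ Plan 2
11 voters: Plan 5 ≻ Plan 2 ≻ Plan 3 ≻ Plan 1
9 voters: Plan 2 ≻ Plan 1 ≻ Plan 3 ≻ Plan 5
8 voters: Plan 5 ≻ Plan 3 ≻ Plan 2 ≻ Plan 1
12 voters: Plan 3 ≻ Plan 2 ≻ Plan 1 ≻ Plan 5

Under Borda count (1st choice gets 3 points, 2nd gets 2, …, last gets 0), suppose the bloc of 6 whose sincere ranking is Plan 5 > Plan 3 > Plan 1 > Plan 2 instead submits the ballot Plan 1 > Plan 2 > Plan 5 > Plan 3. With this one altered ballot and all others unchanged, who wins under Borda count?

Borda totals with the altered ballot: Plan 1 48, Plan 5 71, Plan 2 105, Plan 3 76.
The winner is unchanged: still Plan 2.

Plan 2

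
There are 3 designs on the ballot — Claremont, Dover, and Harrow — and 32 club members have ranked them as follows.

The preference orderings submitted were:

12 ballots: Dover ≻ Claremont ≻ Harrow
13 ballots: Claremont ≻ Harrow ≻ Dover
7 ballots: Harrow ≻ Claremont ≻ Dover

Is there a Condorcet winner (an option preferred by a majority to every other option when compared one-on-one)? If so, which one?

Claremont

Head-to-head results (32 voters total):
Claremont vs Dover: Claremont wins 20–12.
Claremont vs Harrow: Claremont wins 25–7.
Dover vs Harrow: Harrow wins 20–12.
Claremont beats each rival — Dover (20–12), Harrow (25–7) — so Claremont is the Condorcet winner.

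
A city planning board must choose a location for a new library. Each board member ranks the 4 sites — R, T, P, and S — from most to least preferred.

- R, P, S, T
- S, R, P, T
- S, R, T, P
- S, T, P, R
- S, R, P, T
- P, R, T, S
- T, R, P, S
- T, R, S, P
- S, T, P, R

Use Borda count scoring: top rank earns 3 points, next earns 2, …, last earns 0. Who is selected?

S

Borda scores:
  R: 3 + 2 + 2 + 0 + 2 + 2 + 2 + 2 + 0 = 15
  T: 0 + 0 + 1 + 2 + 0 + 1 + 3 + 3 + 2 = 12
  P: 2 + 1 + 0 + 1 + 1 + 3 + 1 + 0 + 1 = 10
  S: 1 + 3 + 3 + 3 + 3 + 0 + 0 + 1 + 3 = 17
S has the highest total.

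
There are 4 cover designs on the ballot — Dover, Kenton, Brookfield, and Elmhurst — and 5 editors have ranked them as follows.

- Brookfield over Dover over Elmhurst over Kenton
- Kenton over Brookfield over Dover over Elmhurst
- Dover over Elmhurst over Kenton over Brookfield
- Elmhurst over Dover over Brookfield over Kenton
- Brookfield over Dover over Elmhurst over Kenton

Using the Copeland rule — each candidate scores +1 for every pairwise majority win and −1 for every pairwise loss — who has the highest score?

Pairwise results:
  Dover vs Kenton: Dover wins 4–1.
  Dover vs Brookfield: Brookfield wins 3–2.
  Dover vs Elmhurst: Dover wins 4–1.
  Kenton vs Brookfield: Brookfield wins 3–2.
  Kenton vs Elmhurst: Elmhurst wins 4–1.
  Brookfield vs Elmhurst: Brookfield wins 3–2.
Copeland scores (wins − losses):
  Dover: 2 − 1 = 1
  Kenton: 0 − 3 = -3
  Brookfield: 3 − 0 = 3
  Elmhurst: 1 − 2 = -1
Brookfield has the best Copeland score.

Brookfield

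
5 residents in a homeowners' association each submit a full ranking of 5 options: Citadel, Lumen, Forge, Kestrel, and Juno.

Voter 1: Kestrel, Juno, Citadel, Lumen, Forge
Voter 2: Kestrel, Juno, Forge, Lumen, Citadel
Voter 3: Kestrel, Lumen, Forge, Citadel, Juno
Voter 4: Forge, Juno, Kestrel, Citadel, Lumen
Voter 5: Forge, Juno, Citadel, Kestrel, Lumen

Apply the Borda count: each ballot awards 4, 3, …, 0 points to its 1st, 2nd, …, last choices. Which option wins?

Kestrel

Borda scores:
  Citadel: 2 + 0 + 1 + 1 + 2 = 6
  Lumen: 1 + 1 + 3 + 0 + 0 = 5
  Forge: 0 + 2 + 2 + 4 + 4 = 12
  Kestrel: 4 + 4 + 4 + 2 + 1 = 15
  Juno: 3 + 3 + 0 + 3 + 3 = 12
Kestrel has the highest total.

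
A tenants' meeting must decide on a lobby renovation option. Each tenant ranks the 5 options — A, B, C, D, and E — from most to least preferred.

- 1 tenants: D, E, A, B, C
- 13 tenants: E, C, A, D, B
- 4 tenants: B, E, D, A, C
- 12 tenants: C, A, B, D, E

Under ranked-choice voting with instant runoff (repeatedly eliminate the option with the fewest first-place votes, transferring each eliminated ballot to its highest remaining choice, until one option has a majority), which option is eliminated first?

A

Round 1: E 13, C 12, B 4, D 1, A 0. A has the fewest and is eliminated.
Round 2: E 13, C 12, B 4, D 1. D has the fewest and is eliminated.
Round 3: E 14, C 12, B 4. B has the fewest and is eliminated.
Round 4: E 18, C 12. E has a majority.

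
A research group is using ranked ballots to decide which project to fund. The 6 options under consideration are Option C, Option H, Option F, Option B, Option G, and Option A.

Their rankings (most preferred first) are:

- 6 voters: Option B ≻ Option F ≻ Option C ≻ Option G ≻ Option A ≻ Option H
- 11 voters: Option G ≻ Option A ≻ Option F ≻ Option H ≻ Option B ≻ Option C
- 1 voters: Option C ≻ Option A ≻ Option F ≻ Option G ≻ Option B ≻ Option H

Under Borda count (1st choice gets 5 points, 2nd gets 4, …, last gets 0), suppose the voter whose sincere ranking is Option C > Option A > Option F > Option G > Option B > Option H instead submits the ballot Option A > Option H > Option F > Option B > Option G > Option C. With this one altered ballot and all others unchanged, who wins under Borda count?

Borda totals with the altered ballot: Option C 18, Option H 26, Option F 60, Option B 43, Option G 68, Option A 55.
The winner is unchanged: still Option G.

Option G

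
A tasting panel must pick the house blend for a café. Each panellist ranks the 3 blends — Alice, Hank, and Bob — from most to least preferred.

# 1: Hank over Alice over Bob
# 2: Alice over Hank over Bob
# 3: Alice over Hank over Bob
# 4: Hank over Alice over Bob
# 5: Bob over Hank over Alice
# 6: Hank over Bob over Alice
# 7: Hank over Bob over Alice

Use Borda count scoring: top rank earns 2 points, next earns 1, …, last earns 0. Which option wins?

Hank

Borda scores:
  Alice: 1 + 2 + 2 + 1 + 0 + 0 + 0 = 6
  Hank: 2 + 1 + 1 + 2 + 1 + 2 + 2 = 11
  Bob: 0 + 0 + 0 + 0 + 2 + 1 + 1 = 4
Hank has the highest total.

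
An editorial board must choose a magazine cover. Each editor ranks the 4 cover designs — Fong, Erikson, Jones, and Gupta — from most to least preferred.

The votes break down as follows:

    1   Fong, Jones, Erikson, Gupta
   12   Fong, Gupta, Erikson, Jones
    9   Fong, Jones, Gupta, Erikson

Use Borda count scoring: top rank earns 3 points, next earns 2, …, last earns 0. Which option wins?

Borda scores:
  Fong: 3 + 12·3 + 9·3 = 66
  Erikson: 1 + 12·1 + 9·0 = 13
  Jones: 2 + 12·0 + 9·2 = 20
  Gupta: 0 + 12·2 + 9·1 = 33
Fong has the highest total.

Fong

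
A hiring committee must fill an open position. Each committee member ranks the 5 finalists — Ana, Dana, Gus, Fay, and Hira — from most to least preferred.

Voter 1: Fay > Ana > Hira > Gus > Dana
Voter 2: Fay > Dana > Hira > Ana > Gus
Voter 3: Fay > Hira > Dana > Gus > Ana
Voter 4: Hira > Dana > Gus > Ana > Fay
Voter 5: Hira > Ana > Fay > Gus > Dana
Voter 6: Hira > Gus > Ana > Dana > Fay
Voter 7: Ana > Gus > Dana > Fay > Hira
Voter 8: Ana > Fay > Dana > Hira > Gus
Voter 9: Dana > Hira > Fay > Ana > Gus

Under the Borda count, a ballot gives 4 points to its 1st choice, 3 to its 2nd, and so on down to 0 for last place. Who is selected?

Hira

Borda scores:
  Ana: 3 + 1 + 0 + 1 + 3 + 2 + 4 + 4 + 1 = 19
  Dana: 0 + 3 + 2 + 3 + 0 + 1 + 2 + 2 + 4 = 17
  Gus: 1 + 0 + 1 + 2 + 1 + 3 + 3 + 0 + 0 = 11
  Fay: 4 + 4 + 4 + 0 + 2 + 0 + 1 + 3 + 2 = 20
  Hira: 2 + 2 + 3 + 4 + 4 + 4 + 0 + 1 + 3 = 23
Hira has the highest total.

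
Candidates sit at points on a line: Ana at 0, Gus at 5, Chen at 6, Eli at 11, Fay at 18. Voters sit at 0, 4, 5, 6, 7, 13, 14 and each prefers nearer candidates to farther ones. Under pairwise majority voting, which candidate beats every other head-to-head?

With single-peaked preferences on a line, the Condorcet winner is the candidate closest to the median voter.
The median voter (position 6) is closest to Chen at 6.
Check: Chen vs Eli — voters closer to Chen: 5 of 7.

Chen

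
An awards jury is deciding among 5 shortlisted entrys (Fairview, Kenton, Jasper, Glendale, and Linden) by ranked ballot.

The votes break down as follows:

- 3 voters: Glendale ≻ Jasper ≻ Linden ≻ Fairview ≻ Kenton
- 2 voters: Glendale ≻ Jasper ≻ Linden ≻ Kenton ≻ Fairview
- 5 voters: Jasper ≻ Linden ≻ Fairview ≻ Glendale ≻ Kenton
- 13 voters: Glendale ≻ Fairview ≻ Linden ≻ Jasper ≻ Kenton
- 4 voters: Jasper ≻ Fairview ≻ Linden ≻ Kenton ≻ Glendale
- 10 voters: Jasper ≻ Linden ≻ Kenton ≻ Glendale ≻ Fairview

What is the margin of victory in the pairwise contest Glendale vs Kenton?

9

Ballots ranking Glendale above Kenton: 3+2+5+13 = 23.
Ballots ranking Kenton above Glendale: 4+10 = 14.
Glendale wins 23–14, a margin of 9.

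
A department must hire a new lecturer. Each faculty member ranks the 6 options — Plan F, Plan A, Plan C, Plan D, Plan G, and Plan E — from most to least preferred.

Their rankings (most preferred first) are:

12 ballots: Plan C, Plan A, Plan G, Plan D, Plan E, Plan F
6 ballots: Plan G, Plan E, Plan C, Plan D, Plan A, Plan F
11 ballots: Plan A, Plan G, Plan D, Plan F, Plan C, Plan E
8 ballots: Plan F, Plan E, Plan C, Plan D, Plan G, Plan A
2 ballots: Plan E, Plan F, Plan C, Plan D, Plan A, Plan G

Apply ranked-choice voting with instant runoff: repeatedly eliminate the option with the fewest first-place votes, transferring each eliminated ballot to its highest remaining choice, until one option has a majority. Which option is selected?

Plan C

Round 1: Plan C 12, Plan A 11, Plan F 8, Plan G 6, Plan E 2, Plan D 0. Plan D has the fewest and is eliminated.
Round 2: Plan C 12, Plan A 11, Plan F 8, Plan G 6, Plan E 2. Plan E has the fewest and is eliminated.
Round 3: Plan C 12, Plan A 11, Plan F 10, Plan G 6. Plan G has the fewest and is eliminated.
Round 4: Plan C 18, Plan A 11, Plan F 10. Plan F has the fewest and is eliminated.
Round 5: Plan C 28, Plan A 11. Plan C has a majority.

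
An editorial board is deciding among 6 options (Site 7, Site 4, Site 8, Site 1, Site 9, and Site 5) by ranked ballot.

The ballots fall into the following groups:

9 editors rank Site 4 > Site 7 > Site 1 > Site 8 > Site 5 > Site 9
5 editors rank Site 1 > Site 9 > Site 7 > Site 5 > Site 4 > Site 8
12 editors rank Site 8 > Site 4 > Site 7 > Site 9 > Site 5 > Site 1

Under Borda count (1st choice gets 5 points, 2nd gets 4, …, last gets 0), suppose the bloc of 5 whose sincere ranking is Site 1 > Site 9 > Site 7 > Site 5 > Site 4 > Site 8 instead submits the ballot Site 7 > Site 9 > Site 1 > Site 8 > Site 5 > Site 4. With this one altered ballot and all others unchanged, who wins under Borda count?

Borda totals with the altered ballot: Site 7 97, Site 4 93, Site 8 88, Site 1 42, Site 9 44, Site 5 26.
The switch changes the winner from Site 4 to Site 7.

Site 7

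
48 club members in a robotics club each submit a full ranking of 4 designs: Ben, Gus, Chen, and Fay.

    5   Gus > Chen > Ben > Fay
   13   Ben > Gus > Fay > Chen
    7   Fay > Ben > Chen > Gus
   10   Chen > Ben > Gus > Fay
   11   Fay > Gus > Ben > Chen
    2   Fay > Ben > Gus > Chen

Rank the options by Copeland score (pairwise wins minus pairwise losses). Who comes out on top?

Pairwise results:
  Ben vs Gus: Ben wins 32–16.
  Ben vs Chen: Ben wins 33–15.
  Ben vs Fay: Ben wins 28–20.
  Gus vs Chen: Gus wins 31–17.
  Gus vs Fay: Gus wins 28–20.
  Chen vs Fay: Fay wins 33–15.
Copeland scores (wins − losses):
  Ben: 3 − 0 = 3
  Gus: 2 − 1 = 1
  Chen: 0 − 3 = -3
  Fay: 1 − 2 = -1
Ben has the best Copeland score.

Ben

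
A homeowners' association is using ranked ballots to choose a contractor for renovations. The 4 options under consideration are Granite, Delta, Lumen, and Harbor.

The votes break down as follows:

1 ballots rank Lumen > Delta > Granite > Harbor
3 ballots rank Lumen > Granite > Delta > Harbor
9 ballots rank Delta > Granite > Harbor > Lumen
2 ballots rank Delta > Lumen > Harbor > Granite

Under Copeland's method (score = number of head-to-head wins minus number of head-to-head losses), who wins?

Pairwise results:
  Granite vs Delta: Delta wins 12–3.
  Granite vs Lumen: Granite wins 9–6.
  Granite vs Harbor: Granite wins 13–2.
  Delta vs Lumen: Delta wins 11–4.
  Delta vs Harbor: Delta wins 15–0.
  Lumen vs Harbor: Harbor wins 9–6.
Copeland scores (wins − losses):
  Granite: 2 − 1 = 1
  Delta: 3 − 0 = 3
  Lumen: 0 − 3 = -3
  Harbor: 1 − 2 = -1
Delta has the best Copeland score.

Delta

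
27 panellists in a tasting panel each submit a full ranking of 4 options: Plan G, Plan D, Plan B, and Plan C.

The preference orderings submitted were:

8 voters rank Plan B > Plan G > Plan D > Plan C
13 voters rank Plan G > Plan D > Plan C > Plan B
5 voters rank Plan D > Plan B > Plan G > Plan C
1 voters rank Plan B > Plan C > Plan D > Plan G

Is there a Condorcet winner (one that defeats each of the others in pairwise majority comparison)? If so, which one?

None — there is no Condorcet winner

Head-to-head results (27 voters total):
Plan G vs Plan D: Plan G wins 21–6.
Plan G vs Plan B: Plan B wins 14–13.
Plan G vs Plan C: Plan G wins 26–1.
Plan D vs Plan B: Plan D wins 18–9.
Plan D vs Plan C: Plan D wins 26–1.
Plan B vs Plan C: Plan B wins 14–13.
No candidate beats all others: Plan G beats Plan D beats Plan B beats Plan G, a majority cycle.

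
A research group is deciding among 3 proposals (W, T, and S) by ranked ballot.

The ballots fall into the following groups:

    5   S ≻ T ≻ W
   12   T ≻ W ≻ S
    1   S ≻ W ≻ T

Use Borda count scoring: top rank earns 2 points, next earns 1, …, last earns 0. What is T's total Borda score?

Borda scores:
  W: 5·0 + 12·1 + 1 = 13
  T: 5·1 + 12·2 + 0 = 29
  S: 5·2 + 12·0 + 2 = 12

29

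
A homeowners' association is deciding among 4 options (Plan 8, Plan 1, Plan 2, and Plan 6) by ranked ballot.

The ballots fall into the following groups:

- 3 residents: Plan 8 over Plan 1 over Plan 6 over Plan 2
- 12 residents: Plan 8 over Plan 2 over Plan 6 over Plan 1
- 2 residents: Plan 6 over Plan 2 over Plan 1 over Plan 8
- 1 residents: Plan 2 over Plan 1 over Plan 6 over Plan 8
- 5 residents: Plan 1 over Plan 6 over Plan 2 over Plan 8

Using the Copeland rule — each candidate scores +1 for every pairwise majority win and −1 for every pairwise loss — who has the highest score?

Pairwise results:
  Plan 8 vs Plan 1: Plan 8 wins 15–8.
  Plan 8 vs Plan 2: Plan 8 wins 15–8.
  Plan 8 vs Plan 6: Plan 8 wins 15–8.
  Plan 1 vs Plan 2: Plan 2 wins 15–8.
  Plan 1 vs Plan 6: Plan 6 wins 14–9.
  Plan 2 vs Plan 6: Plan 2 wins 13–10.
Copeland scores (wins − losses):
  Plan 8: 3 − 0 = 3
  Plan 1: 0 − 3 = -3
  Plan 2: 2 − 1 = 1
  Plan 6: 1 − 2 = -1
Plan 8 has the best Copeland score.

Plan 8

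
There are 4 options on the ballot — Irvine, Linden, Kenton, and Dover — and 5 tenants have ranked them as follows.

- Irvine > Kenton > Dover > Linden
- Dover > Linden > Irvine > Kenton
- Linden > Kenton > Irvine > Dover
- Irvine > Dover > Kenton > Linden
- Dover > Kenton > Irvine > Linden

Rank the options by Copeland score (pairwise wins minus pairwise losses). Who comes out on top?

Pairwise results:
  Irvine vs Linden: Irvine wins 3–2.
  Irvine vs Kenton: Irvine wins 3–2.
  Irvine vs Dover: Irvine wins 3–2.
  Linden vs Kenton: Kenton wins 3–2.
  Linden vs Dover: Dover wins 4–1.
  Kenton vs Dover: Dover wins 3–2.
Copeland scores (wins − losses):
  Irvine: 3 − 0 = 3
  Linden: 0 − 3 = -3
  Kenton: 1 − 2 = -1
  Dover: 2 − 1 = 1
Irvine has the best Copeland score.

Irvine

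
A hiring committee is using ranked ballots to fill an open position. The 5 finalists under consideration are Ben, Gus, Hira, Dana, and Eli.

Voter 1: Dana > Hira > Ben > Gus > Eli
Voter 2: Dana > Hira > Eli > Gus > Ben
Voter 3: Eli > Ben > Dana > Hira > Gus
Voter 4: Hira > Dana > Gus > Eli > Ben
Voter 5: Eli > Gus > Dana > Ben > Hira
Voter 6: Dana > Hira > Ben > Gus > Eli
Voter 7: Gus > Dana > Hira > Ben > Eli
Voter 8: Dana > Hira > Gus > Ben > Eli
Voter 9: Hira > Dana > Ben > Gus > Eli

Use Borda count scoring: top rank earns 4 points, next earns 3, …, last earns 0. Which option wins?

Borda scores:
  Ben: 2 + 0 + 3 + 0 + 1 + 2 + 1 + 1 + 2 = 12
  Gus: 1 + 1 + 0 + 2 + 3 + 1 + 4 + 2 + 1 = 15
  Hira: 3 + 3 + 1 + 4 + 0 + 3 + 2 + 3 + 4 = 23
  Dana: 4 + 4 + 2 + 3 + 2 + 4 + 3 + 4 + 3 = 29
  Eli: 0 + 2 + 4 + 1 + 4 + 0 + 0 + 0 + 0 = 11
Dana has the highest total.

Dana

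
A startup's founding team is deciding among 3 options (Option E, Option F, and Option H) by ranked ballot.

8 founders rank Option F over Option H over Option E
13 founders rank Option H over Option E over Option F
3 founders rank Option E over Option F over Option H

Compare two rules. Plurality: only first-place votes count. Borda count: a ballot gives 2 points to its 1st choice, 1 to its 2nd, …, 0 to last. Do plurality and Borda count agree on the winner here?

Plurality first-place counts: Option E 3, Option F 8, Option H 13 → Option H.
Borda totals: Option E 19, Option F 19, Option H 34 → Option H.
The two rules agree on Option H.

Yes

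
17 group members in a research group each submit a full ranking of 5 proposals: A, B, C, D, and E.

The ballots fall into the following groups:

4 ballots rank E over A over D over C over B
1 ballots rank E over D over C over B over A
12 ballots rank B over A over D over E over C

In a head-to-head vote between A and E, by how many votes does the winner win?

7

Ballots ranking A above E: 12.
Ballots ranking E above A: 4+1 = 5.
A wins 12–5, a margin of 7.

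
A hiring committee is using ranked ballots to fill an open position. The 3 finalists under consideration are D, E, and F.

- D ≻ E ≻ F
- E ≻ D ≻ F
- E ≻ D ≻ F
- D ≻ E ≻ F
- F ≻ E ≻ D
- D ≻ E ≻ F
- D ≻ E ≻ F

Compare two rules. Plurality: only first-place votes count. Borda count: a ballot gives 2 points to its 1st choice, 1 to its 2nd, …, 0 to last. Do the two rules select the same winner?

Plurality first-place counts: D 4, E 2, F 1 → D.
Borda totals: D 10, E 9, F 2 → D.
The two rules agree on D.

Yes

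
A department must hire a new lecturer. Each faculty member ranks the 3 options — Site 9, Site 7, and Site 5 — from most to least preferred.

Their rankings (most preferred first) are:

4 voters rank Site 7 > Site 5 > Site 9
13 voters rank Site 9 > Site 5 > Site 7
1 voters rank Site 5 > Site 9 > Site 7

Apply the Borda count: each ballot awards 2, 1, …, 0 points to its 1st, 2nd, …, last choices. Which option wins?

Site 9

Borda scores:
  Site 9: 4·0 + 13·2 + 1 = 27
  Site 7: 4·2 + 13·0 + 0 = 8
  Site 5: 4·1 + 13·1 + 2 = 19
Site 9 has the highest total.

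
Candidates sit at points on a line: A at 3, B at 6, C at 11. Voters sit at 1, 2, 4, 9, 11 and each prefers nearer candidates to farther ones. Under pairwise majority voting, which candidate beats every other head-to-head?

A

With single-peaked preferences on a line, the Condorcet winner is the candidate closest to the median voter.
The median voter (position 4) is closest to A at 3.
Check: A vs B — voters closer to A: 3 of 5.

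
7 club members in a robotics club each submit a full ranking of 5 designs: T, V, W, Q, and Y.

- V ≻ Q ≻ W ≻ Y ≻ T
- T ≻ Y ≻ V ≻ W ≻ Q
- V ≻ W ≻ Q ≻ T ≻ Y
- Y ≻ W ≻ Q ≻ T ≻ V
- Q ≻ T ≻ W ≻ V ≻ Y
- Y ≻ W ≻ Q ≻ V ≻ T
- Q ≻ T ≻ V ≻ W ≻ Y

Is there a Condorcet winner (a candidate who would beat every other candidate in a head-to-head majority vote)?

No

Head-to-head results (7 voters total):
T vs V: T wins 4–3.
T vs W: W wins 4–3.
T vs Q: Q wins 6–1.
T vs Y: T wins 4–3.
V vs W: V wins 4–3.
V vs Q: Q wins 4–3.
V vs Y: V wins 4–3.
W vs Q: W wins 4–3.
W vs Y: W wins 4–3.
Q vs Y: Q wins 4–3.
No candidate beats all others: T beats V beats W beats T, a majority cycle.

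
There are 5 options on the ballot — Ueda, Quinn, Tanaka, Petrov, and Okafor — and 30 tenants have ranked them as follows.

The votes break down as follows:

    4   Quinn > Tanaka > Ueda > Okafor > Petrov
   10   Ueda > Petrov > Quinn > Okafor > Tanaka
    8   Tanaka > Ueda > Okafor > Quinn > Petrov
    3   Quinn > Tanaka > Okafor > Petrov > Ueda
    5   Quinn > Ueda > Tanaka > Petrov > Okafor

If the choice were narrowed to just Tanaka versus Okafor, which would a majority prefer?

Ballots ranking Tanaka above Okafor: 4+8+3+5 = 20.
Ballots ranking Okafor above Tanaka: 10.
Tanaka wins the head-to-head, 20–10.

Tanaka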